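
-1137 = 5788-6925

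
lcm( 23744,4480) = 237440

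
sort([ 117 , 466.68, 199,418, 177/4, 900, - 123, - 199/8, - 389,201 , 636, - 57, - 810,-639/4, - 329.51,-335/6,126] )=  [-810, - 389, - 329.51,-639/4, - 123, - 57, - 335/6, - 199/8,177/4, 117,126, 199, 201, 418, 466.68, 636, 900]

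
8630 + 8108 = 16738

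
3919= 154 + 3765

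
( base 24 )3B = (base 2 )1010011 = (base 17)4f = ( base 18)4b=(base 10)83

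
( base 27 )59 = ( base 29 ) 4s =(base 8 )220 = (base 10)144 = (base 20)74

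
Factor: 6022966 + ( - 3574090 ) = 2^2*3^1*29^1*  31^1*227^1 = 2448876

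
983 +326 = 1309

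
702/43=702/43=16.33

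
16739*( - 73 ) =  - 1221947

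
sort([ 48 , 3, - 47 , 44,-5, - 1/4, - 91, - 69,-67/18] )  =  [ - 91, - 69, - 47,  -  5,-67/18, -1/4, 3,44, 48]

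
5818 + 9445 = 15263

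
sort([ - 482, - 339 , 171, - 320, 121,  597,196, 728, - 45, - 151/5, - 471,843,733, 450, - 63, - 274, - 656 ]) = [-656, - 482, - 471,-339, - 320, - 274, - 63, - 45, - 151/5,121, 171,  196,450,597,  728,733 , 843 ]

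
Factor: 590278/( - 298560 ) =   -  2^( - 5)*3^(- 1)*5^( - 1) *13^1 * 73^1 = - 949/480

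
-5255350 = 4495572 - 9750922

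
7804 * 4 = 31216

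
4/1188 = 1/297 = 0.00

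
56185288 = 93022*604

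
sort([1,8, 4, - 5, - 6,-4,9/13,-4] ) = [ - 6, - 5, - 4, - 4,9/13,  1, 4,8 ] 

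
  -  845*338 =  - 285610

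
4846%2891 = 1955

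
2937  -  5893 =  - 2956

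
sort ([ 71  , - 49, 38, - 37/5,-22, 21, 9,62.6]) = [ - 49, - 22, - 37/5, 9 , 21, 38 , 62.6, 71]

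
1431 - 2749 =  - 1318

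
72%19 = 15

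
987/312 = 3 + 17/104 = 3.16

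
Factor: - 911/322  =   - 2^( - 1 )*7^( - 1)*23^(- 1)*911^1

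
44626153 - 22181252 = 22444901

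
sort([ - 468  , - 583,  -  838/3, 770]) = [ - 583 ,-468, - 838/3, 770 ] 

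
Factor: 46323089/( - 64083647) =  - 5801^( - 1)*11047^( - 1 )*46323089^1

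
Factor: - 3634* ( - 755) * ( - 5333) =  - 14631992110   =  - 2^1*5^1*23^1*79^1 * 151^1*5333^1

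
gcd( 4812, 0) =4812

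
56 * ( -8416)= -471296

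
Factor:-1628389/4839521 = - 7^1*43^( - 1 ) * 241^( - 1)*353^1 * 467^( - 1)*659^1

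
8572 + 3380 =11952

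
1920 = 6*320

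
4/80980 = 1/20245  =  0.00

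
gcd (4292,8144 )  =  4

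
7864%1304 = 40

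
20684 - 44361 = -23677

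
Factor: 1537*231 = 355047 = 3^1*7^1 *11^1*29^1 * 53^1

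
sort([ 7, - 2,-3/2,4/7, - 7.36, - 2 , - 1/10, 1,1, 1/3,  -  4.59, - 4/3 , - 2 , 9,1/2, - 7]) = [- 7.36, - 7, - 4.59, -2, - 2,- 2, - 3/2, - 4/3, - 1/10,  1/3,1/2, 4/7, 1, 1, 7, 9 ]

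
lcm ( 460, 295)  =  27140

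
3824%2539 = 1285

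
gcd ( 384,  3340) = 4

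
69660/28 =2487 + 6/7 = 2487.86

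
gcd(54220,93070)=10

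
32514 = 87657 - 55143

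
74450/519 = 74450/519 = 143.45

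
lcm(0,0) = 0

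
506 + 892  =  1398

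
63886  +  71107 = 134993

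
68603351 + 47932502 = 116535853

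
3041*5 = 15205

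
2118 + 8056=10174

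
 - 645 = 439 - 1084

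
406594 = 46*8839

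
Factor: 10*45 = 2^1 * 3^2*5^2  =  450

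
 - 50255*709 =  - 35630795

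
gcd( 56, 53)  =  1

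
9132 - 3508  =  5624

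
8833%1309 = 979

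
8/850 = 4/425 = 0.01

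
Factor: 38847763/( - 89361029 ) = - 38847763^1*89361029^( - 1 ) 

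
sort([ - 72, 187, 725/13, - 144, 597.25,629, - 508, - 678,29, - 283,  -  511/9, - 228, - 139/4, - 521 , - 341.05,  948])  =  [ - 678, - 521,-508, - 341.05, - 283, - 228,-144, - 72, - 511/9, -139/4 , 29, 725/13,187, 597.25,629,948] 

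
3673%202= 37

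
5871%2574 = 723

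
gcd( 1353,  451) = 451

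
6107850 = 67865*90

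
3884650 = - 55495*( - 70 ) 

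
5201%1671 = 188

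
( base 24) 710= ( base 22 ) 888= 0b111111011000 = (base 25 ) 6C6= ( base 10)4056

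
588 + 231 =819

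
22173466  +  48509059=70682525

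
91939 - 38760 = 53179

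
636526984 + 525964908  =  1162491892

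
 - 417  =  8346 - 8763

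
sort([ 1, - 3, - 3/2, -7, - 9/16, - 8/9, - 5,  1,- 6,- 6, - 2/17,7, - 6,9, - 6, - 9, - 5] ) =[ - 9, - 7, - 6, - 6 , - 6, - 6, - 5, - 5,  -  3, - 3/2, - 8/9 , - 9/16, - 2/17,1,1,7,9]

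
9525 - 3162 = 6363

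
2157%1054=49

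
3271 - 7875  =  - 4604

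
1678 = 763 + 915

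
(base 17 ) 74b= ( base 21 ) 4g2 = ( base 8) 4066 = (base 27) 2NN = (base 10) 2102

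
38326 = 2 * 19163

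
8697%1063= 193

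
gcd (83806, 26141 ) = 1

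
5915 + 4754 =10669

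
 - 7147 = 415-7562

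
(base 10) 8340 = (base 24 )ebc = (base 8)20224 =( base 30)980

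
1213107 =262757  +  950350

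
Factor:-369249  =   - 3^1*123083^1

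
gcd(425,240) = 5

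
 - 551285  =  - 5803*95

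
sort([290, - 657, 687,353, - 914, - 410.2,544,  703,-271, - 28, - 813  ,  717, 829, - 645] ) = [ - 914, - 813,-657,  -  645 , - 410.2, - 271, - 28,290, 353, 544 , 687,  703 , 717, 829] 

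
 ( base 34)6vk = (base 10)8010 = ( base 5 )224020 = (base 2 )1111101001010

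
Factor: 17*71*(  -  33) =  - 3^1*11^1*17^1*71^1 = - 39831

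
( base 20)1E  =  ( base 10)34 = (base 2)100010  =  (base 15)24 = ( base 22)1c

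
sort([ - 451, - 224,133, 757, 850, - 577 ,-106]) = [ -577, - 451, - 224, - 106, 133,757, 850] 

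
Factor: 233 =233^1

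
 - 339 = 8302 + -8641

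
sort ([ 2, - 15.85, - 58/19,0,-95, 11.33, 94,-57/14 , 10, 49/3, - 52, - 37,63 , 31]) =[ - 95, - 52 , - 37, - 15.85, - 57/14, - 58/19, 0, 2,10,11.33,49/3, 31, 63,94 ] 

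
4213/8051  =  4213/8051 = 0.52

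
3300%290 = 110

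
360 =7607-7247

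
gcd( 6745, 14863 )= 1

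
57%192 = 57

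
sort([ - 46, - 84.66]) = [-84.66, - 46] 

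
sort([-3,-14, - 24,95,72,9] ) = [ - 24, -14, - 3,9, 72,95]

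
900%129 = 126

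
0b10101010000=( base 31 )1CR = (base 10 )1360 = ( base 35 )13U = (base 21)31G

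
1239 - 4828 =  - 3589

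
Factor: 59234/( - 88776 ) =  - 2^( - 2) *3^( - 4 ) *7^1 * 137^( -1)*4231^1  =  -  29617/44388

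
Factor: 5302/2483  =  2^1*11^1*13^( - 1 )*191^( - 1)*241^1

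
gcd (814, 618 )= 2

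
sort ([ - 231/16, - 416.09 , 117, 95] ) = [- 416.09, - 231/16,95, 117 ]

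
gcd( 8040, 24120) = 8040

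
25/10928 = 25/10928  =  0.00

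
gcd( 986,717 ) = 1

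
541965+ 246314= 788279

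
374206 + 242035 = 616241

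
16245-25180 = - 8935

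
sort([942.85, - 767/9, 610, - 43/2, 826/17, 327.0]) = [ - 767/9, - 43/2,826/17,327.0,610, 942.85 ] 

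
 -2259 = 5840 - 8099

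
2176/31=2176/31 = 70.19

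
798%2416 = 798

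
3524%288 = 68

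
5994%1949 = 147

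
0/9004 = 0 = 0.00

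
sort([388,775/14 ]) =[ 775/14,388]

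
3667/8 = 458+3/8 = 458.38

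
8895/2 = 4447 + 1/2 = 4447.50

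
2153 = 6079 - 3926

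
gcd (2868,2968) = 4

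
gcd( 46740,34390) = 190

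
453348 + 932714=1386062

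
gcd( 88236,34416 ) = 36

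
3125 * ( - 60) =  - 187500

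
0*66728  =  0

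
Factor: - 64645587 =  -3^3*149^1*16069^1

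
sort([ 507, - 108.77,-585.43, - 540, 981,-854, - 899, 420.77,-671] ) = [ - 899, - 854, - 671, - 585.43, - 540, - 108.77 , 420.77,507,  981 ]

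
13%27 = 13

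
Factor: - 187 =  - 11^1 * 17^1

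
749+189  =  938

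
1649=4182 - 2533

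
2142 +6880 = 9022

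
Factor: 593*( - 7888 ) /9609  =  -2^4*3^( -1 )*17^1*29^1*593^1*3203^(-1) = -4677584/9609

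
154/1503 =154/1503  =  0.10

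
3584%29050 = 3584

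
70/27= 2 + 16/27 = 2.59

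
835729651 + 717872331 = 1553601982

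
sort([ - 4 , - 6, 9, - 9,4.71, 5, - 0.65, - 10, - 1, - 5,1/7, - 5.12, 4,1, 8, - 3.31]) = [-10, - 9, - 6, - 5.12,-5,-4, - 3.31, - 1, - 0.65, 1/7,1,4,4.71,5,8,9]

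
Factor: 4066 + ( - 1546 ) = 2^3*3^2*5^1*7^1  =  2520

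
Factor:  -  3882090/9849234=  - 647015/1641539 = -5^1 * 129403^1*1641539^ (-1 ) 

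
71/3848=71/3848 = 0.02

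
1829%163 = 36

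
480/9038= 240/4519 = 0.05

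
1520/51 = 1520/51=29.80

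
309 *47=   14523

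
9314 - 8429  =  885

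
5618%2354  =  910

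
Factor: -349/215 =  - 5^ (  -  1)*43^ ( - 1) *349^1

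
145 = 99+46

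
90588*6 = 543528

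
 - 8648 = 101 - 8749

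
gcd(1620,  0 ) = 1620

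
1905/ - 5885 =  - 1 + 796/1177 = - 0.32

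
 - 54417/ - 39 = 1395+4/13 = 1395.31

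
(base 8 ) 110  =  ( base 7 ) 132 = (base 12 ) 60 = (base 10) 72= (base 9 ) 80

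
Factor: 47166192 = 2^4*3^3*23^1*47^1 *101^1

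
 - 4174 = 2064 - 6238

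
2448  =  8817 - 6369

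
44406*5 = 222030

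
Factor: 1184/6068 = 2^3*41^ (-1 ) = 8/41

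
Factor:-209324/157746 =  - 2^1 *3^( - 1)*43^1 * 61^(- 1)*431^(-1)*1217^1 = -104662/78873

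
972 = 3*324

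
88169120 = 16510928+71658192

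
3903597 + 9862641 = 13766238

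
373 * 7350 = 2741550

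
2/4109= 2/4109 = 0.00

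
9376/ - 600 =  - 16 + 28/75= -15.63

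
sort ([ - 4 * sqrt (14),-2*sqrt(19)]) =[-4*sqrt(14 ), - 2*sqrt(19)] 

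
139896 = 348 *402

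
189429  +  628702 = 818131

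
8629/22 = 8629/22  =  392.23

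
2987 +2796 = 5783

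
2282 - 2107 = 175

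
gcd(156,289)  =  1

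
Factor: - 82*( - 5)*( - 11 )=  - 4510 =-2^1  *5^1*11^1 * 41^1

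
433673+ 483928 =917601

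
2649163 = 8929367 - 6280204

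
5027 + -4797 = 230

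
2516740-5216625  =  -2699885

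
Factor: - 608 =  - 2^5*19^1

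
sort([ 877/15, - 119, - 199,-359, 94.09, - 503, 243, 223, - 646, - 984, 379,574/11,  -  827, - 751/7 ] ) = [ - 984, - 827, - 646, - 503 , - 359 ,-199, - 119, - 751/7, 574/11, 877/15, 94.09, 223 , 243, 379]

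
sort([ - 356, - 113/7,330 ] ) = [ - 356,  -  113/7,330]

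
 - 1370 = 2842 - 4212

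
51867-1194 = 50673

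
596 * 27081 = 16140276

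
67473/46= 67473/46  =  1466.80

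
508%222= 64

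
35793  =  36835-1042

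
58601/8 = 58601/8 = 7325.12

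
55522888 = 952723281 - 897200393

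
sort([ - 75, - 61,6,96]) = [ - 75 ,-61,6,96]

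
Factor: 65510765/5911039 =5^1 *19^1 * 689587^1*5911039^( - 1) 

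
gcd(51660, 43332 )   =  12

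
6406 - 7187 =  - 781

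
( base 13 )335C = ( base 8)16007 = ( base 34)671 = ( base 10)7175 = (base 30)7T5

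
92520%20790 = 9360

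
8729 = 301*29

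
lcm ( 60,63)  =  1260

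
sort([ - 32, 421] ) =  [-32, 421 ]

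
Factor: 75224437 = 53^1*139^1*10211^1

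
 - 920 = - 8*115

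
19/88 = 19/88 = 0.22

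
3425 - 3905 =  - 480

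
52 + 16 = 68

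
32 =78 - 46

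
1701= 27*63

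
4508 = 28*161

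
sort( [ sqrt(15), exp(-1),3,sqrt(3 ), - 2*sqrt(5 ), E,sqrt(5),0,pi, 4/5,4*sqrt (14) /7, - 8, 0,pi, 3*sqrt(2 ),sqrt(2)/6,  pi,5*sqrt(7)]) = [ - 8,-2*sqrt (5 ),0,0,sqrt(2)/6 , exp( - 1), 4/5,sqrt(3) , 4*sqrt(14 ) /7,sqrt(5), E,3, pi,pi,pi, sqrt( 15 ), 3  *  sqrt(2 ),5 *sqrt(7) ] 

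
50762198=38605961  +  12156237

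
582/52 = 291/26 =11.19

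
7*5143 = 36001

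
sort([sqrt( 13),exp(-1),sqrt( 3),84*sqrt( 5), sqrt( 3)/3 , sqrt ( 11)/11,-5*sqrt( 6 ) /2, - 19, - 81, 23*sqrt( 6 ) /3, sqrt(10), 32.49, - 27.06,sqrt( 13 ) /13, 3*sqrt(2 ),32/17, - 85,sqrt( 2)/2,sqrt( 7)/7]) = [ - 85, - 81,-27.06,-19,  -  5*sqrt( 6)/2,sqrt( 13)/13,sqrt( 11)/11, exp(-1),sqrt( 7)/7,sqrt( 3 ) /3,sqrt( 2) /2,sqrt ( 3 ),32/17,sqrt(10 ),sqrt( 13 ),3*sqrt( 2), 23*sqrt ( 6)/3, 32.49,84*sqrt( 5)]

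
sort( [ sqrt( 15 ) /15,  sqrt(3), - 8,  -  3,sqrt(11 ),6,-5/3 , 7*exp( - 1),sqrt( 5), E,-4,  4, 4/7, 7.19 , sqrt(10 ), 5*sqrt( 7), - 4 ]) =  [ - 8, - 4, - 4, - 3,  -  5/3, sqrt(15 ) /15,  4/7, sqrt( 3),  sqrt(5),7 * exp(-1 ),  E,sqrt(10),sqrt(11 ), 4,6,7.19, 5*sqrt( 7)]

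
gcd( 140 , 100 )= 20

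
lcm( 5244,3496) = 10488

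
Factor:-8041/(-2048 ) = 2^(  -  11 )*11^1*17^1*43^1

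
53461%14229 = 10774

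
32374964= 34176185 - 1801221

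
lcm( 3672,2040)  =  18360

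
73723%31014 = 11695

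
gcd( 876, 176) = 4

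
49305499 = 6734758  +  42570741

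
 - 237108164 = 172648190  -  409756354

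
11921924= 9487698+2434226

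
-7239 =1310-8549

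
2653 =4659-2006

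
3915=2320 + 1595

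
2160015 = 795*2717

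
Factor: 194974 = 2^1 *13^1*7499^1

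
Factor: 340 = 2^2*5^1*17^1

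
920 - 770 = 150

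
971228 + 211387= 1182615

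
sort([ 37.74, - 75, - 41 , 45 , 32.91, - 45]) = [ - 75, - 45,  -  41,32.91 , 37.74,  45] 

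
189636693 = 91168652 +98468041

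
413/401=413/401=1.03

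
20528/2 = 10264 = 10264.00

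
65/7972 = 65/7972 = 0.01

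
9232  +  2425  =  11657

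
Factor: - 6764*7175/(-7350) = 2^1*3^(- 1)*7^( - 1)* 19^1* 41^1*89^1 = 138662/21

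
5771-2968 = 2803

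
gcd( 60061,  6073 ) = 1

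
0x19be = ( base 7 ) 25133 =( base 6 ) 50302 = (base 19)i4g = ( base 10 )6590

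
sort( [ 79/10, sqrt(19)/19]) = [ sqrt(19 ) /19,79/10] 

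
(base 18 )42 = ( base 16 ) 4A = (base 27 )2K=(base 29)2G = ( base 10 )74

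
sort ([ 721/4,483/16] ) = [ 483/16, 721/4]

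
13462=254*53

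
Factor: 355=5^1*71^1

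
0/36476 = 0 = 0.00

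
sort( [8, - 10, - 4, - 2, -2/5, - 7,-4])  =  [ - 10 , - 7 ,-4, - 4,-2, -2/5 , 8 ]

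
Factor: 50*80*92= 2^7 * 5^3 * 23^1=368000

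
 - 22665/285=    - 1511/19 =- 79.53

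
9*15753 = 141777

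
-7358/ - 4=3679/2 = 1839.50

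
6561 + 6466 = 13027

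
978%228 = 66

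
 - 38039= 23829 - 61868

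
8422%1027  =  206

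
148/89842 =74/44921 = 0.00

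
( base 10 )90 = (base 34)2M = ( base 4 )1122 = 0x5a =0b1011010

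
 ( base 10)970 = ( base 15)44a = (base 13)598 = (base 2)1111001010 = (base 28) 16i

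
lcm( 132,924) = 924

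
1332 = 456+876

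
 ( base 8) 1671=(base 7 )2531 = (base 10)953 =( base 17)351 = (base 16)3B9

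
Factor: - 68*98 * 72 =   -  479808 = - 2^6 * 3^2*7^2 * 17^1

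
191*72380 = 13824580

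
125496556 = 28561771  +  96934785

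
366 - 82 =284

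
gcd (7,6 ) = 1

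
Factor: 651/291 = 7^1*31^1*97^(-1) = 217/97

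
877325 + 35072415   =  35949740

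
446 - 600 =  - 154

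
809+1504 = 2313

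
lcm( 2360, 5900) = 11800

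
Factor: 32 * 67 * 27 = 57888=2^5 * 3^3 * 67^1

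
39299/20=1964 + 19/20 = 1964.95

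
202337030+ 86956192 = 289293222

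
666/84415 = 666/84415=0.01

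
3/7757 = 3/7757 = 0.00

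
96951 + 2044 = 98995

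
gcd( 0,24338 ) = 24338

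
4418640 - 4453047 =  - 34407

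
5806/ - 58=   -  2903/29  =  - 100.10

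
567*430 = 243810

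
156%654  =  156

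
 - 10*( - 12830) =128300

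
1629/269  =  6 + 15/269 = 6.06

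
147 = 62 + 85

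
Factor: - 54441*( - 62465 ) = 3400657065  =  3^2 * 5^1*13^1*23^1*31^2*263^1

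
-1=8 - 9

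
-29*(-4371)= 126759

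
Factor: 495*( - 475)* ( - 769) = 180811125 = 3^2*5^3 * 11^1*19^1*769^1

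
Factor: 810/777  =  2^1*3^3*5^1*7^(- 1)*37^( -1)  =  270/259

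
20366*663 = 13502658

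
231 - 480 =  - 249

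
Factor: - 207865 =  - 5^1*7^1*5939^1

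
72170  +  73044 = 145214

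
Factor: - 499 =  - 499^1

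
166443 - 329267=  - 162824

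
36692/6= 6115+1/3 = 6115.33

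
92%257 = 92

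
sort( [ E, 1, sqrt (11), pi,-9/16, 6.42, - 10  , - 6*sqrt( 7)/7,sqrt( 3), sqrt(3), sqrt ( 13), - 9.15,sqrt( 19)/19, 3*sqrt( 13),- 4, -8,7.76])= [ -10 ,- 9.15, - 8, - 4, - 6*sqrt(7) /7, - 9/16, sqrt( 19 ) /19,1,sqrt( 3), sqrt(3 ), E , pi, sqrt(11 ),  sqrt( 13), 6.42,  7.76,  3*sqrt( 13) ] 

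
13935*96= 1337760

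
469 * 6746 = 3163874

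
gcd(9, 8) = 1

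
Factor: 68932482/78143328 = 2^( -4 ) *3^(-1)*23^( - 1)*47^( - 1 )*251^( - 1 ) *11488747^1 = 11488747/13023888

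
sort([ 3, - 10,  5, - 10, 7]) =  [-10, - 10,  3, 5, 7]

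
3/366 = 1/122 = 0.01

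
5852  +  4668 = 10520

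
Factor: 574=2^1*7^1*41^1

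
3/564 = 1/188  =  0.01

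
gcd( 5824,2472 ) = 8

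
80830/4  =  40415/2= 20207.50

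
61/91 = 61/91 = 0.67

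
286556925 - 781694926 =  - 495138001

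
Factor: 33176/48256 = 11/16 = 2^( - 4)*11^1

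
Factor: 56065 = 5^1 * 11213^1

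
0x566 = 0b10101100110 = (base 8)2546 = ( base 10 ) 1382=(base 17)4d5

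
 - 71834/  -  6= 35917/3 = 11972.33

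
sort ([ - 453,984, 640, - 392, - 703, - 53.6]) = [ - 703,  -  453, - 392, - 53.6,640,  984 ] 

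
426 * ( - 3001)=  - 1278426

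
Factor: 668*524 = 2^4*131^1*167^1 = 350032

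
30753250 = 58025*530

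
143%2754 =143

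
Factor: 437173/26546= 2^( - 1 )*11^2 * 13^( - 1)*1021^( - 1 )*3613^1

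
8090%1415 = 1015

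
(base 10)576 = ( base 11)484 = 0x240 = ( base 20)18G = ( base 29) JP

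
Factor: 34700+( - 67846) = -2^1*16573^1  =  -33146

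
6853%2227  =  172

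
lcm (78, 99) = 2574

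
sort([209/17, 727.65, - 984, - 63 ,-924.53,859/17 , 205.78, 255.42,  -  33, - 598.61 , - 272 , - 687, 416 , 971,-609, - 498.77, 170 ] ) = [ - 984, - 924.53, - 687, - 609,- 598.61, - 498.77, - 272 , -63, - 33,209/17 , 859/17,170, 205.78, 255.42 , 416,727.65,971 ]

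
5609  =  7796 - 2187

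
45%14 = 3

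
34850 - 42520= - 7670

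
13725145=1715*8003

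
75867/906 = 83 +223/302= 83.74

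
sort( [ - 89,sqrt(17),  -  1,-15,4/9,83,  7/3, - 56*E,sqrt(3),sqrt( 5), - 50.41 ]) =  [  -  56*E, - 89,-50.41 , - 15, - 1, 4/9, sqrt(3), sqrt( 5),  7/3 , sqrt( 17),  83 ]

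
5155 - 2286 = 2869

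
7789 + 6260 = 14049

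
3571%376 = 187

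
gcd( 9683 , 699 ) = 1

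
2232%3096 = 2232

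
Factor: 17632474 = 2^1*8816237^1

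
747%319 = 109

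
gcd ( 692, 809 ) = 1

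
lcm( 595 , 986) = 34510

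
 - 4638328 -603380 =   -  5241708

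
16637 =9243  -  - 7394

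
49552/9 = 5505 + 7/9 =5505.78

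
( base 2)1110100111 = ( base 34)RH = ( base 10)935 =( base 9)1248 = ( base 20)26F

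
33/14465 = 3/1315 = 0.00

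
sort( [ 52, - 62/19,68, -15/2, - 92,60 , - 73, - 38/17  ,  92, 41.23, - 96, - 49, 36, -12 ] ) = [ - 96, - 92, - 73, - 49, - 12, - 15/2, - 62/19, - 38/17, 36, 41.23, 52, 60 , 68,92 ]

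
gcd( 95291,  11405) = 1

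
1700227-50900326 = -49200099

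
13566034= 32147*422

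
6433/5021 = 6433/5021 = 1.28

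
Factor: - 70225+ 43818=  - 26407 = - 26407^1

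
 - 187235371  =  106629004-293864375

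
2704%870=94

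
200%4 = 0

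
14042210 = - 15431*( - 910 ) 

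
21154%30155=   21154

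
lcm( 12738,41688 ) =458568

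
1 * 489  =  489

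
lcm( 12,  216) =216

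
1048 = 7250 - 6202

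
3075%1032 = 1011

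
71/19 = 71/19 = 3.74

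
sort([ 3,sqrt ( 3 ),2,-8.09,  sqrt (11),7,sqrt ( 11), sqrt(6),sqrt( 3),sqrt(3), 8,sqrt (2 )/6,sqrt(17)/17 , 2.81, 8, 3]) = [ - 8.09,sqrt(2)/6 , sqrt(17 ) /17, sqrt( 3),sqrt( 3),  sqrt(3) , 2 , sqrt(6), 2.81, 3, 3, sqrt(11 ), sqrt(11), 7 , 8,8]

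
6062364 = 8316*729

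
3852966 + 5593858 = 9446824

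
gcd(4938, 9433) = 1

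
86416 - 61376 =25040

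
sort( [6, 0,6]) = [0,  6,  6 ] 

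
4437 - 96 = 4341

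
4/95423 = 4/95423 = 0.00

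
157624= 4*39406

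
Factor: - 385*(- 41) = 5^1 *7^1 * 11^1*41^1 = 15785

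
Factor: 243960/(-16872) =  - 5^1 * 37^(-1)*107^1 = -535/37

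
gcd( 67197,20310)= 3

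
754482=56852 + 697630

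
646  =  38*17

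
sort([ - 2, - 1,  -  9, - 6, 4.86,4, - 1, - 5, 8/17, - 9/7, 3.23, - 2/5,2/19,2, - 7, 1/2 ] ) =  [-9, - 7 ,-6, - 5,-2,  -  9/7, - 1, - 1, - 2/5,2/19,8/17,1/2,2,3.23,4,4.86 ] 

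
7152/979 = 7152/979 = 7.31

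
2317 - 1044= 1273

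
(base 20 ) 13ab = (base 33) 8l6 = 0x24C3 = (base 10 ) 9411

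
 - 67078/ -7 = 67078/7 =9582.57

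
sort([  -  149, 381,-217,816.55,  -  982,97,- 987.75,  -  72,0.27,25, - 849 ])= [-987.75,  -  982,  -  849, - 217, - 149,  -  72,0.27, 25,97,381,816.55] 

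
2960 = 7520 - 4560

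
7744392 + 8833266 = 16577658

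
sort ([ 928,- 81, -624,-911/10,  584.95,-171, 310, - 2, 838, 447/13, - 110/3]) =[-624, - 171,-911/10,-81, - 110/3, - 2,  447/13,310,584.95,838,  928 ]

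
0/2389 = 0 =0.00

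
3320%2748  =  572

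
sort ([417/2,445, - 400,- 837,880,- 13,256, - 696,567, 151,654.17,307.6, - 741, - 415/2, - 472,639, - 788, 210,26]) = [ - 837, - 788, - 741,- 696, - 472, - 400, - 415/2, - 13, 26, 151, 417/2,  210,256,307.6,445, 567,  639, 654.17, 880]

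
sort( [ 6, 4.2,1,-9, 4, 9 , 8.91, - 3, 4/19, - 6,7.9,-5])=[ - 9, - 6, - 5,-3, 4/19 , 1, 4,4.2,  6, 7.9, 8.91, 9 ] 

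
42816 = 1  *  42816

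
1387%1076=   311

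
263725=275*959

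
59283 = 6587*9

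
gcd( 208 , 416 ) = 208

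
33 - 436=-403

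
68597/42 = 68597/42 = 1633.26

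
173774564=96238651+77535913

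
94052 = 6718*14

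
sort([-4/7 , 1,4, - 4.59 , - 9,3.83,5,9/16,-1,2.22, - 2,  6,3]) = [ - 9,  -  4.59 , - 2,-1, - 4/7, 9/16,1,2.22 , 3,3.83,4, 5,6]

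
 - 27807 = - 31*897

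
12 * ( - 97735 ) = - 1172820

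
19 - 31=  - 12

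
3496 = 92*38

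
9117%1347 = 1035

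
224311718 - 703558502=-479246784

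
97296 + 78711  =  176007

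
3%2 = 1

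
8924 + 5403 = 14327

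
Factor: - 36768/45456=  - 766/947  =  -2^1*383^1 * 947^( -1)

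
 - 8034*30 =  - 241020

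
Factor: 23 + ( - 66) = -43 = - 43^1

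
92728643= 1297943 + 91430700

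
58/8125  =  58/8125=0.01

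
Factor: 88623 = 3^2 * 43^1*229^1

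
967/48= 20  +  7/48 = 20.15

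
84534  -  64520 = 20014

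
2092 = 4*523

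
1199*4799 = 5754001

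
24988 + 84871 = 109859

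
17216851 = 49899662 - 32682811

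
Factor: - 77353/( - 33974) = 2^(  -  1 )*103^1 * 751^1*16987^( - 1) 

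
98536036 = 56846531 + 41689505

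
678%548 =130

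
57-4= 53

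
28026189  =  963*29103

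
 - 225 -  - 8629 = 8404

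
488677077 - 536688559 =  - 48011482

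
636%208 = 12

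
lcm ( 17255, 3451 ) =17255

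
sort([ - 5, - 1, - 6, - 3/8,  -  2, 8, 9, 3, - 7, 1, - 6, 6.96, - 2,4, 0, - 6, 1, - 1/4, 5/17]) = [-7, - 6, - 6  ,-6, - 5, - 2, - 2, - 1, - 3/8, - 1/4, 0, 5/17, 1,1, 3, 4,6.96, 8,  9]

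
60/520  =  3/26 = 0.12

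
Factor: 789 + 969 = 2^1*3^1*293^1= 1758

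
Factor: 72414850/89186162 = 5^2*13^ ( - 1)*89^1*547^( - 1)*6271^(-1 )*16273^1 = 36207425/44593081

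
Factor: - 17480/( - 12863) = 920/677 = 2^3*5^1*  23^1*677^( - 1)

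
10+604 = 614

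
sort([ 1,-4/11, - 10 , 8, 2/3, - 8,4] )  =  [ - 10, - 8, - 4/11, 2/3,  1, 4,8]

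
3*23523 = 70569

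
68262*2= 136524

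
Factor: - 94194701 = -1039^1*90659^1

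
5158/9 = 5158/9 = 573.11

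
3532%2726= 806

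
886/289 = 3 +19/289=   3.07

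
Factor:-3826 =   -  2^1*1913^1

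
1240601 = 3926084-2685483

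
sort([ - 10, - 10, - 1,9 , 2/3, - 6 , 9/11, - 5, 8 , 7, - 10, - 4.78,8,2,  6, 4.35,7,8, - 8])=[  -  10, - 10, - 10, -8,- 6, - 5, - 4.78, - 1 , 2/3 , 9/11,  2,  4.35, 6, 7, 7,8,8, 8, 9]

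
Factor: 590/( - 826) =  - 5/7 = - 5^1*7^( - 1) 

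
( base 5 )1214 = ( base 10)184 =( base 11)158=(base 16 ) B8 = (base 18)A4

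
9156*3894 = 35653464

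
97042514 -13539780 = 83502734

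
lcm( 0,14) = 0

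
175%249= 175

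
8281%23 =1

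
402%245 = 157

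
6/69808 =3/34904= 0.00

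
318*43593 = 13862574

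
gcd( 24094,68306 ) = 14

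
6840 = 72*95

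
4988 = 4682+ 306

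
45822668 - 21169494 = 24653174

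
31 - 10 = 21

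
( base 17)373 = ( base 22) 20l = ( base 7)2612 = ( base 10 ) 989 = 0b1111011101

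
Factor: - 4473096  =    -  2^3  *  3^1*186379^1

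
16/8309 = 16/8309 = 0.00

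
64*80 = 5120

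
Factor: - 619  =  -619^1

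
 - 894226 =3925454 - 4819680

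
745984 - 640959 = 105025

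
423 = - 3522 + 3945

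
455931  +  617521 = 1073452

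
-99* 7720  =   - 764280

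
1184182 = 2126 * 557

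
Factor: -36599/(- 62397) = 3^( - 3)*2311^ ( - 1) *36599^1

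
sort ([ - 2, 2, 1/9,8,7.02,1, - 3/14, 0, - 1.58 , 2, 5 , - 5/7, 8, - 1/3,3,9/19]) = [ - 2, - 1.58 ,-5/7 ,  -  1/3, - 3/14, 0, 1/9 , 9/19,1,2, 2, 3,  5,7.02,8,8]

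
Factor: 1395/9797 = 3^2*5^1*31^1*97^(-1)*101^( - 1)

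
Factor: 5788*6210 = 35943480 = 2^3*3^3*5^1 *23^1*1447^1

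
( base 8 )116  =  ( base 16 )4e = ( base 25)33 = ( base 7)141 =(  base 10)78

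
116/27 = 116/27 = 4.30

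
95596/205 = 95596/205 =466.32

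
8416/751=8416/751 =11.21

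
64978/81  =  64978/81  =  802.20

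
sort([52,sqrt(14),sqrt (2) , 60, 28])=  [ sqrt( 2) , sqrt(14),28, 52, 60] 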